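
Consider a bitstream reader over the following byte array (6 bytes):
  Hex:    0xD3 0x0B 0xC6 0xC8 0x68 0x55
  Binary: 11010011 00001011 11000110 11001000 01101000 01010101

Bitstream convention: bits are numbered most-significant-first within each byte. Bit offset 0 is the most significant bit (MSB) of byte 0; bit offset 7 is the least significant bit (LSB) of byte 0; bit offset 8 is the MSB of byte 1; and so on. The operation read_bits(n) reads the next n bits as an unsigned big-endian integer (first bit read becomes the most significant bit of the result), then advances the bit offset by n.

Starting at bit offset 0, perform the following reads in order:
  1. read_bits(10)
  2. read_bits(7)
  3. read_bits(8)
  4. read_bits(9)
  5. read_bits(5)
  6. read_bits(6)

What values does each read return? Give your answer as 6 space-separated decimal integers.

Answer: 844 23 141 289 20 10

Derivation:
Read 1: bits[0:10] width=10 -> value=844 (bin 1101001100); offset now 10 = byte 1 bit 2; 38 bits remain
Read 2: bits[10:17] width=7 -> value=23 (bin 0010111); offset now 17 = byte 2 bit 1; 31 bits remain
Read 3: bits[17:25] width=8 -> value=141 (bin 10001101); offset now 25 = byte 3 bit 1; 23 bits remain
Read 4: bits[25:34] width=9 -> value=289 (bin 100100001); offset now 34 = byte 4 bit 2; 14 bits remain
Read 5: bits[34:39] width=5 -> value=20 (bin 10100); offset now 39 = byte 4 bit 7; 9 bits remain
Read 6: bits[39:45] width=6 -> value=10 (bin 001010); offset now 45 = byte 5 bit 5; 3 bits remain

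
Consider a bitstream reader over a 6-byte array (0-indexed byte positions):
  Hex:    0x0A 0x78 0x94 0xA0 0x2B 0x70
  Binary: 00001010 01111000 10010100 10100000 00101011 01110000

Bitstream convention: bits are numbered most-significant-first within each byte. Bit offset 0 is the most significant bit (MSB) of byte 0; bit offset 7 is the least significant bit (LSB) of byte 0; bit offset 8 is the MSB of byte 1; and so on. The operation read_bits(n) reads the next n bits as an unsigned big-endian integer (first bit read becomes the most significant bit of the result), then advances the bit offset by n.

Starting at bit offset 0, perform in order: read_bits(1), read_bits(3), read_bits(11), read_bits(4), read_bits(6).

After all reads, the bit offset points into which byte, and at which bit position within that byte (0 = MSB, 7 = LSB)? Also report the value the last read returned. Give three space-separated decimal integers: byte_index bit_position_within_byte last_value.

Read 1: bits[0:1] width=1 -> value=0 (bin 0); offset now 1 = byte 0 bit 1; 47 bits remain
Read 2: bits[1:4] width=3 -> value=0 (bin 000); offset now 4 = byte 0 bit 4; 44 bits remain
Read 3: bits[4:15] width=11 -> value=1340 (bin 10100111100); offset now 15 = byte 1 bit 7; 33 bits remain
Read 4: bits[15:19] width=4 -> value=4 (bin 0100); offset now 19 = byte 2 bit 3; 29 bits remain
Read 5: bits[19:25] width=6 -> value=41 (bin 101001); offset now 25 = byte 3 bit 1; 23 bits remain

Answer: 3 1 41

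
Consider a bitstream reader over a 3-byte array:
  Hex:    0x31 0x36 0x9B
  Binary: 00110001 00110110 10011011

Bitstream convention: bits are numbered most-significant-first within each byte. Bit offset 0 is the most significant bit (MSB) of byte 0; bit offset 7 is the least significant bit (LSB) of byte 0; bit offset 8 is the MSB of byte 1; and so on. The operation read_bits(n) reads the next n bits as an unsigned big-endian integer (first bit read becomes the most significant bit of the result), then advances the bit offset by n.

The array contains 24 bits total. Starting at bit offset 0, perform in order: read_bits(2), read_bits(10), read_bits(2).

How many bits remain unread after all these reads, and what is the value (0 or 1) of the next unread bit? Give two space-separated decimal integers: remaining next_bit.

Read 1: bits[0:2] width=2 -> value=0 (bin 00); offset now 2 = byte 0 bit 2; 22 bits remain
Read 2: bits[2:12] width=10 -> value=787 (bin 1100010011); offset now 12 = byte 1 bit 4; 12 bits remain
Read 3: bits[12:14] width=2 -> value=1 (bin 01); offset now 14 = byte 1 bit 6; 10 bits remain

Answer: 10 1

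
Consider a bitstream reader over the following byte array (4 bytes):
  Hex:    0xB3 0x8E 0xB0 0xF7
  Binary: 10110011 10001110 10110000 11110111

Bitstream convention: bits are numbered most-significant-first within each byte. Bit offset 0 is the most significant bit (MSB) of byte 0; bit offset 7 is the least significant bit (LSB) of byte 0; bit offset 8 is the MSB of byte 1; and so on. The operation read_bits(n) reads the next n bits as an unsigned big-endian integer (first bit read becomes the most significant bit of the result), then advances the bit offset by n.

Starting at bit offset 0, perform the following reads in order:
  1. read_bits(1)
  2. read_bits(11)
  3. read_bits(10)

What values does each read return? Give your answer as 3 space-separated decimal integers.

Read 1: bits[0:1] width=1 -> value=1 (bin 1); offset now 1 = byte 0 bit 1; 31 bits remain
Read 2: bits[1:12] width=11 -> value=824 (bin 01100111000); offset now 12 = byte 1 bit 4; 20 bits remain
Read 3: bits[12:22] width=10 -> value=940 (bin 1110101100); offset now 22 = byte 2 bit 6; 10 bits remain

Answer: 1 824 940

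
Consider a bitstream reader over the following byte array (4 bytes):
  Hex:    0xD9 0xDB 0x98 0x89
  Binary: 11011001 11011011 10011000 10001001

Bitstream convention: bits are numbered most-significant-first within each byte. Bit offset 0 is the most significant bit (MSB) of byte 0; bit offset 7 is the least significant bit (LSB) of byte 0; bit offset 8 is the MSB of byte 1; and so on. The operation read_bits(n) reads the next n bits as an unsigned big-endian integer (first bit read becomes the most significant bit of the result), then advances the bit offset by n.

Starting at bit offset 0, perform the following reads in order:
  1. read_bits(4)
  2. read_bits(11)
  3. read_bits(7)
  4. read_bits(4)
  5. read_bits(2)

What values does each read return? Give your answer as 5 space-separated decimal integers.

Answer: 13 1261 102 2 0

Derivation:
Read 1: bits[0:4] width=4 -> value=13 (bin 1101); offset now 4 = byte 0 bit 4; 28 bits remain
Read 2: bits[4:15] width=11 -> value=1261 (bin 10011101101); offset now 15 = byte 1 bit 7; 17 bits remain
Read 3: bits[15:22] width=7 -> value=102 (bin 1100110); offset now 22 = byte 2 bit 6; 10 bits remain
Read 4: bits[22:26] width=4 -> value=2 (bin 0010); offset now 26 = byte 3 bit 2; 6 bits remain
Read 5: bits[26:28] width=2 -> value=0 (bin 00); offset now 28 = byte 3 bit 4; 4 bits remain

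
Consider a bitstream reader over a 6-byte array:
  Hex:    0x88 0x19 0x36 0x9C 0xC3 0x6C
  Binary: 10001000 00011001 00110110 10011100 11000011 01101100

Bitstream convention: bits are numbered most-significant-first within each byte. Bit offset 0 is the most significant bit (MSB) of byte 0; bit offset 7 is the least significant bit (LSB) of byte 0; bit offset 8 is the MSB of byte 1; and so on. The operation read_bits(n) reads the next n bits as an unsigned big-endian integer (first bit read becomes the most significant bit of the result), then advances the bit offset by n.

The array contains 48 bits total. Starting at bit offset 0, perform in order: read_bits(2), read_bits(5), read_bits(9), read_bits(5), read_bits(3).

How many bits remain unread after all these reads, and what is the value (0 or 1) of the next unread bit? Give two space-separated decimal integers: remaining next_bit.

Read 1: bits[0:2] width=2 -> value=2 (bin 10); offset now 2 = byte 0 bit 2; 46 bits remain
Read 2: bits[2:7] width=5 -> value=4 (bin 00100); offset now 7 = byte 0 bit 7; 41 bits remain
Read 3: bits[7:16] width=9 -> value=25 (bin 000011001); offset now 16 = byte 2 bit 0; 32 bits remain
Read 4: bits[16:21] width=5 -> value=6 (bin 00110); offset now 21 = byte 2 bit 5; 27 bits remain
Read 5: bits[21:24] width=3 -> value=6 (bin 110); offset now 24 = byte 3 bit 0; 24 bits remain

Answer: 24 1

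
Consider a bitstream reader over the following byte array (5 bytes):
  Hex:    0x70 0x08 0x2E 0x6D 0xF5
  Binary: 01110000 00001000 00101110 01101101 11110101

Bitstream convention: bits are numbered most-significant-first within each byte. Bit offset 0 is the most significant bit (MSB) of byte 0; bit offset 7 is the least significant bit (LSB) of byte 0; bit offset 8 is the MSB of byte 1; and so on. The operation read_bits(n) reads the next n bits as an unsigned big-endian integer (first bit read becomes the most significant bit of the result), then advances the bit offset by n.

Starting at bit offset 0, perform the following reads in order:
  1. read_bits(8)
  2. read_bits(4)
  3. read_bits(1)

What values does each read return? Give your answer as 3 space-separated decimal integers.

Read 1: bits[0:8] width=8 -> value=112 (bin 01110000); offset now 8 = byte 1 bit 0; 32 bits remain
Read 2: bits[8:12] width=4 -> value=0 (bin 0000); offset now 12 = byte 1 bit 4; 28 bits remain
Read 3: bits[12:13] width=1 -> value=1 (bin 1); offset now 13 = byte 1 bit 5; 27 bits remain

Answer: 112 0 1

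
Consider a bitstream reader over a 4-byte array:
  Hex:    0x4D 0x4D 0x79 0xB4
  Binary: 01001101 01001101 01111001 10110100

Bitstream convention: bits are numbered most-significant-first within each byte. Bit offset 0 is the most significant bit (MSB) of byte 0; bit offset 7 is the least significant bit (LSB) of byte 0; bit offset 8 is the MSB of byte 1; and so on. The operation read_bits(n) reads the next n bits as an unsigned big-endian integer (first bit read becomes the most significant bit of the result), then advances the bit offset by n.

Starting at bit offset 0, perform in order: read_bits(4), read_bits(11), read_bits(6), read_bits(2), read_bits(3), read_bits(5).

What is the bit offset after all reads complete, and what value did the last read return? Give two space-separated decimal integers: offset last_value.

Read 1: bits[0:4] width=4 -> value=4 (bin 0100); offset now 4 = byte 0 bit 4; 28 bits remain
Read 2: bits[4:15] width=11 -> value=1702 (bin 11010100110); offset now 15 = byte 1 bit 7; 17 bits remain
Read 3: bits[15:21] width=6 -> value=47 (bin 101111); offset now 21 = byte 2 bit 5; 11 bits remain
Read 4: bits[21:23] width=2 -> value=0 (bin 00); offset now 23 = byte 2 bit 7; 9 bits remain
Read 5: bits[23:26] width=3 -> value=6 (bin 110); offset now 26 = byte 3 bit 2; 6 bits remain
Read 6: bits[26:31] width=5 -> value=26 (bin 11010); offset now 31 = byte 3 bit 7; 1 bits remain

Answer: 31 26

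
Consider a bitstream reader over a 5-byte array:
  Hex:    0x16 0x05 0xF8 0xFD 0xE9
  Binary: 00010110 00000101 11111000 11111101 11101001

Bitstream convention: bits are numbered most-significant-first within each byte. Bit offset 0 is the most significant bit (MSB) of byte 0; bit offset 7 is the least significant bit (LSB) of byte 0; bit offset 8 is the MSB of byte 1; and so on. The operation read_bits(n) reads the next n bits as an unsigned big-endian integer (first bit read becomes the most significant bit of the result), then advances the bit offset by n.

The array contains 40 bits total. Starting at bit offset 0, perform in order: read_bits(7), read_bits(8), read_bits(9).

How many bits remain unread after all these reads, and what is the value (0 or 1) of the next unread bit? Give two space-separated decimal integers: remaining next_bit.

Answer: 16 1

Derivation:
Read 1: bits[0:7] width=7 -> value=11 (bin 0001011); offset now 7 = byte 0 bit 7; 33 bits remain
Read 2: bits[7:15] width=8 -> value=2 (bin 00000010); offset now 15 = byte 1 bit 7; 25 bits remain
Read 3: bits[15:24] width=9 -> value=504 (bin 111111000); offset now 24 = byte 3 bit 0; 16 bits remain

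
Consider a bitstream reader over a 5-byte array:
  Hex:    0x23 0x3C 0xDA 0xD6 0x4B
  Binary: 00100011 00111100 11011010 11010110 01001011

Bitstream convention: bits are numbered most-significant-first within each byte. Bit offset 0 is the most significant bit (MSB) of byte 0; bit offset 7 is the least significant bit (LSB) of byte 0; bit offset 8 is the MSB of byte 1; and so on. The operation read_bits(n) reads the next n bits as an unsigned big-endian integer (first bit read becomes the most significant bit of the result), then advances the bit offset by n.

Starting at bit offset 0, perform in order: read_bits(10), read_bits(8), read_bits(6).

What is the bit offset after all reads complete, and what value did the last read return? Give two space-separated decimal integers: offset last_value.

Read 1: bits[0:10] width=10 -> value=140 (bin 0010001100); offset now 10 = byte 1 bit 2; 30 bits remain
Read 2: bits[10:18] width=8 -> value=243 (bin 11110011); offset now 18 = byte 2 bit 2; 22 bits remain
Read 3: bits[18:24] width=6 -> value=26 (bin 011010); offset now 24 = byte 3 bit 0; 16 bits remain

Answer: 24 26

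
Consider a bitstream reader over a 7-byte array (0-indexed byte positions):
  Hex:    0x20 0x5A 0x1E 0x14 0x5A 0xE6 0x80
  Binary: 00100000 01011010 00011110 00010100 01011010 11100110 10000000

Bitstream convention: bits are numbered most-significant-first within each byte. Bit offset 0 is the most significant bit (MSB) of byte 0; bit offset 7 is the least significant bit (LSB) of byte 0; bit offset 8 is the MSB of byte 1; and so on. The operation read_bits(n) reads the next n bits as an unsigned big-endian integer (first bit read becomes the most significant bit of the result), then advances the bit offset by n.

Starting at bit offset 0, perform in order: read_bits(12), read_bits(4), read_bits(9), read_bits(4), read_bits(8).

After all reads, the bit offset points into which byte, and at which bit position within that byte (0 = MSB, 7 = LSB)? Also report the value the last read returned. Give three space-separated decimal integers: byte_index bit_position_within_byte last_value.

Read 1: bits[0:12] width=12 -> value=517 (bin 001000000101); offset now 12 = byte 1 bit 4; 44 bits remain
Read 2: bits[12:16] width=4 -> value=10 (bin 1010); offset now 16 = byte 2 bit 0; 40 bits remain
Read 3: bits[16:25] width=9 -> value=60 (bin 000111100); offset now 25 = byte 3 bit 1; 31 bits remain
Read 4: bits[25:29] width=4 -> value=2 (bin 0010); offset now 29 = byte 3 bit 5; 27 bits remain
Read 5: bits[29:37] width=8 -> value=139 (bin 10001011); offset now 37 = byte 4 bit 5; 19 bits remain

Answer: 4 5 139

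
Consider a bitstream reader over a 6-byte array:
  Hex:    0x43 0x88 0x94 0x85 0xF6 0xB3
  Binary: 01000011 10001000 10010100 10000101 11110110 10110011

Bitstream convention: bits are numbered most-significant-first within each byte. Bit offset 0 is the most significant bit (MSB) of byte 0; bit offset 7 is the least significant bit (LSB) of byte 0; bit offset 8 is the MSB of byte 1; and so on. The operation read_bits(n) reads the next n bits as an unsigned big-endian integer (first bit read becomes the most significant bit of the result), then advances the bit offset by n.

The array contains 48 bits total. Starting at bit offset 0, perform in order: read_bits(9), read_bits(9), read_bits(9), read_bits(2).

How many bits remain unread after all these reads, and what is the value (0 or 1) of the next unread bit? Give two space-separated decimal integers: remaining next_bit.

Answer: 19 1

Derivation:
Read 1: bits[0:9] width=9 -> value=135 (bin 010000111); offset now 9 = byte 1 bit 1; 39 bits remain
Read 2: bits[9:18] width=9 -> value=34 (bin 000100010); offset now 18 = byte 2 bit 2; 30 bits remain
Read 3: bits[18:27] width=9 -> value=164 (bin 010100100); offset now 27 = byte 3 bit 3; 21 bits remain
Read 4: bits[27:29] width=2 -> value=0 (bin 00); offset now 29 = byte 3 bit 5; 19 bits remain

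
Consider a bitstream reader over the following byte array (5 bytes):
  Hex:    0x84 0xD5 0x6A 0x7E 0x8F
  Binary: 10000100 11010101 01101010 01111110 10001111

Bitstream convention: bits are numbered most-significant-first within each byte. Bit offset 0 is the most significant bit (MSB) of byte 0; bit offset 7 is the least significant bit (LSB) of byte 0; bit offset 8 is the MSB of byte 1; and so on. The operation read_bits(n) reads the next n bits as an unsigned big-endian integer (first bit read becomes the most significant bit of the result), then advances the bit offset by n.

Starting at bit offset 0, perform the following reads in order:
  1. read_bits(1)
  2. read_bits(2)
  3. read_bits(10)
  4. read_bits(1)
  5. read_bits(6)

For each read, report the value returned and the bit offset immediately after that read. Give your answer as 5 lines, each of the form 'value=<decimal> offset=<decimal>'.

Answer: value=1 offset=1
value=0 offset=3
value=154 offset=13
value=1 offset=14
value=22 offset=20

Derivation:
Read 1: bits[0:1] width=1 -> value=1 (bin 1); offset now 1 = byte 0 bit 1; 39 bits remain
Read 2: bits[1:3] width=2 -> value=0 (bin 00); offset now 3 = byte 0 bit 3; 37 bits remain
Read 3: bits[3:13] width=10 -> value=154 (bin 0010011010); offset now 13 = byte 1 bit 5; 27 bits remain
Read 4: bits[13:14] width=1 -> value=1 (bin 1); offset now 14 = byte 1 bit 6; 26 bits remain
Read 5: bits[14:20] width=6 -> value=22 (bin 010110); offset now 20 = byte 2 bit 4; 20 bits remain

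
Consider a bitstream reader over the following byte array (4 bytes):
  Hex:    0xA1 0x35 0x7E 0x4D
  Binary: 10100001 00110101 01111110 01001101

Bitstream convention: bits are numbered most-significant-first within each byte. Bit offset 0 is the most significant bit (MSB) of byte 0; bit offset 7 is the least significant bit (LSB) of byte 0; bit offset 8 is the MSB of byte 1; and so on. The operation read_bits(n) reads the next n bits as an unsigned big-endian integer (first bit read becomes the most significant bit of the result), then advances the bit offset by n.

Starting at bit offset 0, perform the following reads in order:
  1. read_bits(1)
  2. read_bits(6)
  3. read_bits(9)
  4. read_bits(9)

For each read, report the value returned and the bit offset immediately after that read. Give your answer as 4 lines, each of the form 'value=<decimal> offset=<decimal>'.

Read 1: bits[0:1] width=1 -> value=1 (bin 1); offset now 1 = byte 0 bit 1; 31 bits remain
Read 2: bits[1:7] width=6 -> value=16 (bin 010000); offset now 7 = byte 0 bit 7; 25 bits remain
Read 3: bits[7:16] width=9 -> value=309 (bin 100110101); offset now 16 = byte 2 bit 0; 16 bits remain
Read 4: bits[16:25] width=9 -> value=252 (bin 011111100); offset now 25 = byte 3 bit 1; 7 bits remain

Answer: value=1 offset=1
value=16 offset=7
value=309 offset=16
value=252 offset=25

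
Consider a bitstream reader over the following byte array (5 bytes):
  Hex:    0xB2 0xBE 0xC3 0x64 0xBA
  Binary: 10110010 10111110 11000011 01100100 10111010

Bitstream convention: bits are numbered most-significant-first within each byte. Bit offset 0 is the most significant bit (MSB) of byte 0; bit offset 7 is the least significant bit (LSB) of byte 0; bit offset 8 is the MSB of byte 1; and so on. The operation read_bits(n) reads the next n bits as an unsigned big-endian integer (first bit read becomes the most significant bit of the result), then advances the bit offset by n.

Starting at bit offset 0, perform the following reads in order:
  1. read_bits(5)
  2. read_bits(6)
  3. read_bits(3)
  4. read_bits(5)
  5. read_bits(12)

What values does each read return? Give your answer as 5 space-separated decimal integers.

Read 1: bits[0:5] width=5 -> value=22 (bin 10110); offset now 5 = byte 0 bit 5; 35 bits remain
Read 2: bits[5:11] width=6 -> value=21 (bin 010101); offset now 11 = byte 1 bit 3; 29 bits remain
Read 3: bits[11:14] width=3 -> value=7 (bin 111); offset now 14 = byte 1 bit 6; 26 bits remain
Read 4: bits[14:19] width=5 -> value=22 (bin 10110); offset now 19 = byte 2 bit 3; 21 bits remain
Read 5: bits[19:31] width=12 -> value=434 (bin 000110110010); offset now 31 = byte 3 bit 7; 9 bits remain

Answer: 22 21 7 22 434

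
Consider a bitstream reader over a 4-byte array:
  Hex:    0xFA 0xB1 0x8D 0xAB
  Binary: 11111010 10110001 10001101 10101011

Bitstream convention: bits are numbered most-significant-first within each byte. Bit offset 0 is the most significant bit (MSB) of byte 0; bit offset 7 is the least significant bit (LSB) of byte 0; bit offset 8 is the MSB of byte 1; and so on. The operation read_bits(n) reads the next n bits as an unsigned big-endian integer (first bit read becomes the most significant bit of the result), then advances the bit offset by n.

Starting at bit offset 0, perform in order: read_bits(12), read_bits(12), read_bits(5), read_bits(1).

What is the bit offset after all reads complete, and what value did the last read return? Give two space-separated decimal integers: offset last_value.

Read 1: bits[0:12] width=12 -> value=4011 (bin 111110101011); offset now 12 = byte 1 bit 4; 20 bits remain
Read 2: bits[12:24] width=12 -> value=397 (bin 000110001101); offset now 24 = byte 3 bit 0; 8 bits remain
Read 3: bits[24:29] width=5 -> value=21 (bin 10101); offset now 29 = byte 3 bit 5; 3 bits remain
Read 4: bits[29:30] width=1 -> value=0 (bin 0); offset now 30 = byte 3 bit 6; 2 bits remain

Answer: 30 0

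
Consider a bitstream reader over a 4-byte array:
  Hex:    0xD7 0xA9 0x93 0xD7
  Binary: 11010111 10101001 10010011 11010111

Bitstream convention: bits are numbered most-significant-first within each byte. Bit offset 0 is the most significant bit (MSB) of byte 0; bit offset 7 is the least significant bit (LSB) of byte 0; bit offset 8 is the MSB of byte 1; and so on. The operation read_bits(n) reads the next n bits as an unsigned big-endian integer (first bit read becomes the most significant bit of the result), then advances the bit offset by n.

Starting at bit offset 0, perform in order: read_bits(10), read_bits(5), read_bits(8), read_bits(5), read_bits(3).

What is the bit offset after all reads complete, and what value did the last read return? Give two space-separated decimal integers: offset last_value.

Read 1: bits[0:10] width=10 -> value=862 (bin 1101011110); offset now 10 = byte 1 bit 2; 22 bits remain
Read 2: bits[10:15] width=5 -> value=20 (bin 10100); offset now 15 = byte 1 bit 7; 17 bits remain
Read 3: bits[15:23] width=8 -> value=201 (bin 11001001); offset now 23 = byte 2 bit 7; 9 bits remain
Read 4: bits[23:28] width=5 -> value=29 (bin 11101); offset now 28 = byte 3 bit 4; 4 bits remain
Read 5: bits[28:31] width=3 -> value=3 (bin 011); offset now 31 = byte 3 bit 7; 1 bits remain

Answer: 31 3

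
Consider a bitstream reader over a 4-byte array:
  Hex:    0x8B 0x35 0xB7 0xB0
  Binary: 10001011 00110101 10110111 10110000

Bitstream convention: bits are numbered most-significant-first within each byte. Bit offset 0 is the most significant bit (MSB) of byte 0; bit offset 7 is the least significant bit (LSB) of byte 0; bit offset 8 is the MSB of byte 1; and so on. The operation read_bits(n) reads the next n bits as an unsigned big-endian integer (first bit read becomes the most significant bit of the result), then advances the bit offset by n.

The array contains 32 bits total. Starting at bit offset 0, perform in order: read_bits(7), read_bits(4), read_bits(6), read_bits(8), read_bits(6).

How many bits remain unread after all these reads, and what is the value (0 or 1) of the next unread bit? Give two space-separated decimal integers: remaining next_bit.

Answer: 1 0

Derivation:
Read 1: bits[0:7] width=7 -> value=69 (bin 1000101); offset now 7 = byte 0 bit 7; 25 bits remain
Read 2: bits[7:11] width=4 -> value=9 (bin 1001); offset now 11 = byte 1 bit 3; 21 bits remain
Read 3: bits[11:17] width=6 -> value=43 (bin 101011); offset now 17 = byte 2 bit 1; 15 bits remain
Read 4: bits[17:25] width=8 -> value=111 (bin 01101111); offset now 25 = byte 3 bit 1; 7 bits remain
Read 5: bits[25:31] width=6 -> value=24 (bin 011000); offset now 31 = byte 3 bit 7; 1 bits remain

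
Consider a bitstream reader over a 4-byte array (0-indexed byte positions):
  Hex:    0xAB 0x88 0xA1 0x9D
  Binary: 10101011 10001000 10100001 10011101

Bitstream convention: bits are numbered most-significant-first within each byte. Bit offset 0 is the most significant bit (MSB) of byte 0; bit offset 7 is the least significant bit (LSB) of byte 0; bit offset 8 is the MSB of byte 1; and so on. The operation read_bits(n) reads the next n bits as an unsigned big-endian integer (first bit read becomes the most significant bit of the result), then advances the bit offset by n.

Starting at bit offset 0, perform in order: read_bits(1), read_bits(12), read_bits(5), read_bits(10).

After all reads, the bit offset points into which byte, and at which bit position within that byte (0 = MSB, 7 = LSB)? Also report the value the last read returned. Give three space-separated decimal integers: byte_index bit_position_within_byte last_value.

Read 1: bits[0:1] width=1 -> value=1 (bin 1); offset now 1 = byte 0 bit 1; 31 bits remain
Read 2: bits[1:13] width=12 -> value=1393 (bin 010101110001); offset now 13 = byte 1 bit 5; 19 bits remain
Read 3: bits[13:18] width=5 -> value=2 (bin 00010); offset now 18 = byte 2 bit 2; 14 bits remain
Read 4: bits[18:28] width=10 -> value=537 (bin 1000011001); offset now 28 = byte 3 bit 4; 4 bits remain

Answer: 3 4 537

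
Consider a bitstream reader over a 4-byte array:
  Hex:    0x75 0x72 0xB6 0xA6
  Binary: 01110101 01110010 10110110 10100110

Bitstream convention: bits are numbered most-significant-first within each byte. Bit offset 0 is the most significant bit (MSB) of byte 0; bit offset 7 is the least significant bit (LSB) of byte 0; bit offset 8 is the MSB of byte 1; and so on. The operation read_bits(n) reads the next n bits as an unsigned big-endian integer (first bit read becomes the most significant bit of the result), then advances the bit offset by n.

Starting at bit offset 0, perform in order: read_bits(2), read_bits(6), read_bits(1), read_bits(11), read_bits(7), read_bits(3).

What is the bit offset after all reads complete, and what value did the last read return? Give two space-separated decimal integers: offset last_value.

Answer: 30 1

Derivation:
Read 1: bits[0:2] width=2 -> value=1 (bin 01); offset now 2 = byte 0 bit 2; 30 bits remain
Read 2: bits[2:8] width=6 -> value=53 (bin 110101); offset now 8 = byte 1 bit 0; 24 bits remain
Read 3: bits[8:9] width=1 -> value=0 (bin 0); offset now 9 = byte 1 bit 1; 23 bits remain
Read 4: bits[9:20] width=11 -> value=1835 (bin 11100101011); offset now 20 = byte 2 bit 4; 12 bits remain
Read 5: bits[20:27] width=7 -> value=53 (bin 0110101); offset now 27 = byte 3 bit 3; 5 bits remain
Read 6: bits[27:30] width=3 -> value=1 (bin 001); offset now 30 = byte 3 bit 6; 2 bits remain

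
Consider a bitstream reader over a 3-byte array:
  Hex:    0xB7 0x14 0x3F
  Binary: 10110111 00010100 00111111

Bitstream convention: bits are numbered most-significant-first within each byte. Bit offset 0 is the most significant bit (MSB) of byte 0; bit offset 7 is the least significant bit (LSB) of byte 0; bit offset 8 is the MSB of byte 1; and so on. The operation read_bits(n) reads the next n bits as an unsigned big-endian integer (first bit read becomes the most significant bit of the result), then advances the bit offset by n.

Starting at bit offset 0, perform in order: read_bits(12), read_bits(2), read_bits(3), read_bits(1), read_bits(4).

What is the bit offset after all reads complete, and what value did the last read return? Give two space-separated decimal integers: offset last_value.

Answer: 22 15

Derivation:
Read 1: bits[0:12] width=12 -> value=2929 (bin 101101110001); offset now 12 = byte 1 bit 4; 12 bits remain
Read 2: bits[12:14] width=2 -> value=1 (bin 01); offset now 14 = byte 1 bit 6; 10 bits remain
Read 3: bits[14:17] width=3 -> value=0 (bin 000); offset now 17 = byte 2 bit 1; 7 bits remain
Read 4: bits[17:18] width=1 -> value=0 (bin 0); offset now 18 = byte 2 bit 2; 6 bits remain
Read 5: bits[18:22] width=4 -> value=15 (bin 1111); offset now 22 = byte 2 bit 6; 2 bits remain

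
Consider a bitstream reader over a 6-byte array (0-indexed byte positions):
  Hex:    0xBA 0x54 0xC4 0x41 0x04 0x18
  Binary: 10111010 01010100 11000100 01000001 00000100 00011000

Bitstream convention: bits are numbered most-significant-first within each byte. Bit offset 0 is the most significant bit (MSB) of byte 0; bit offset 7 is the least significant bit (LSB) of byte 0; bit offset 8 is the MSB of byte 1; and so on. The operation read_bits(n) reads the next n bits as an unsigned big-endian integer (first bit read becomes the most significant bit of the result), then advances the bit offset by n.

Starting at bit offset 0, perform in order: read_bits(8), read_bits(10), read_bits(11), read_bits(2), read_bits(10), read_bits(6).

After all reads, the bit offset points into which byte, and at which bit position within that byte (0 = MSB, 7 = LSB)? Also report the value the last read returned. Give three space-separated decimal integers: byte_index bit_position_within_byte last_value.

Answer: 5 7 12

Derivation:
Read 1: bits[0:8] width=8 -> value=186 (bin 10111010); offset now 8 = byte 1 bit 0; 40 bits remain
Read 2: bits[8:18] width=10 -> value=339 (bin 0101010011); offset now 18 = byte 2 bit 2; 30 bits remain
Read 3: bits[18:29] width=11 -> value=136 (bin 00010001000); offset now 29 = byte 3 bit 5; 19 bits remain
Read 4: bits[29:31] width=2 -> value=0 (bin 00); offset now 31 = byte 3 bit 7; 17 bits remain
Read 5: bits[31:41] width=10 -> value=520 (bin 1000001000); offset now 41 = byte 5 bit 1; 7 bits remain
Read 6: bits[41:47] width=6 -> value=12 (bin 001100); offset now 47 = byte 5 bit 7; 1 bits remain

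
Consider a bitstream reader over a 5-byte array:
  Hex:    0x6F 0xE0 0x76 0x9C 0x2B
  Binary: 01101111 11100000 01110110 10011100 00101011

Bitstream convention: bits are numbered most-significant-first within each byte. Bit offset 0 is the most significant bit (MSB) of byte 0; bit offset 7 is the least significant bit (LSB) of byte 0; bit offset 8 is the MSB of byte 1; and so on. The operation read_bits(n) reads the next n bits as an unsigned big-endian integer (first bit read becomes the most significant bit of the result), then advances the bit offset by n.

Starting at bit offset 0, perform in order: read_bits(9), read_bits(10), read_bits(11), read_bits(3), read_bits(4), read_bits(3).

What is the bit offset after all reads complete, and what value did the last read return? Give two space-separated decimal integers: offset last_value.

Read 1: bits[0:9] width=9 -> value=223 (bin 011011111); offset now 9 = byte 1 bit 1; 31 bits remain
Read 2: bits[9:19] width=10 -> value=771 (bin 1100000011); offset now 19 = byte 2 bit 3; 21 bits remain
Read 3: bits[19:30] width=11 -> value=1447 (bin 10110100111); offset now 30 = byte 3 bit 6; 10 bits remain
Read 4: bits[30:33] width=3 -> value=0 (bin 000); offset now 33 = byte 4 bit 1; 7 bits remain
Read 5: bits[33:37] width=4 -> value=5 (bin 0101); offset now 37 = byte 4 bit 5; 3 bits remain
Read 6: bits[37:40] width=3 -> value=3 (bin 011); offset now 40 = byte 5 bit 0; 0 bits remain

Answer: 40 3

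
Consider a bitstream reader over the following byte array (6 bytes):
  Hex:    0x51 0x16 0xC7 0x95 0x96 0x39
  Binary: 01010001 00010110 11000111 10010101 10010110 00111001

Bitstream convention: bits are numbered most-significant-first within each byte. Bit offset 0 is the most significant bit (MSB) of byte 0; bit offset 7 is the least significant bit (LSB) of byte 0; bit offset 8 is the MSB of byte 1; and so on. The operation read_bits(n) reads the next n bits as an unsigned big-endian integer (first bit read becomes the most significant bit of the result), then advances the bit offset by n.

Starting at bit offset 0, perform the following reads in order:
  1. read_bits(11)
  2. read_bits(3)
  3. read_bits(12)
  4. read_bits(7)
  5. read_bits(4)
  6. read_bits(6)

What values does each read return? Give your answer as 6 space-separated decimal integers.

Answer: 648 5 2846 43 2 49

Derivation:
Read 1: bits[0:11] width=11 -> value=648 (bin 01010001000); offset now 11 = byte 1 bit 3; 37 bits remain
Read 2: bits[11:14] width=3 -> value=5 (bin 101); offset now 14 = byte 1 bit 6; 34 bits remain
Read 3: bits[14:26] width=12 -> value=2846 (bin 101100011110); offset now 26 = byte 3 bit 2; 22 bits remain
Read 4: bits[26:33] width=7 -> value=43 (bin 0101011); offset now 33 = byte 4 bit 1; 15 bits remain
Read 5: bits[33:37] width=4 -> value=2 (bin 0010); offset now 37 = byte 4 bit 5; 11 bits remain
Read 6: bits[37:43] width=6 -> value=49 (bin 110001); offset now 43 = byte 5 bit 3; 5 bits remain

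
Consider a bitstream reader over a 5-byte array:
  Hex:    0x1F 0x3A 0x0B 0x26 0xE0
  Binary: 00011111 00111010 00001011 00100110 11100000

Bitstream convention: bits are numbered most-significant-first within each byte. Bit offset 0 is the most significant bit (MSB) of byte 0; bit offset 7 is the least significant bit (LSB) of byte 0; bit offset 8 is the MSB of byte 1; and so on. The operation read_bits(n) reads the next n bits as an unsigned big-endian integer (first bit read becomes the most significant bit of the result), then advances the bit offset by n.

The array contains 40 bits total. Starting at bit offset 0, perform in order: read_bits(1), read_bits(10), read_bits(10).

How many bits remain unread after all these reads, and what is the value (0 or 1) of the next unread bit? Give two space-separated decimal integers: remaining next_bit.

Answer: 19 0

Derivation:
Read 1: bits[0:1] width=1 -> value=0 (bin 0); offset now 1 = byte 0 bit 1; 39 bits remain
Read 2: bits[1:11] width=10 -> value=249 (bin 0011111001); offset now 11 = byte 1 bit 3; 29 bits remain
Read 3: bits[11:21] width=10 -> value=833 (bin 1101000001); offset now 21 = byte 2 bit 5; 19 bits remain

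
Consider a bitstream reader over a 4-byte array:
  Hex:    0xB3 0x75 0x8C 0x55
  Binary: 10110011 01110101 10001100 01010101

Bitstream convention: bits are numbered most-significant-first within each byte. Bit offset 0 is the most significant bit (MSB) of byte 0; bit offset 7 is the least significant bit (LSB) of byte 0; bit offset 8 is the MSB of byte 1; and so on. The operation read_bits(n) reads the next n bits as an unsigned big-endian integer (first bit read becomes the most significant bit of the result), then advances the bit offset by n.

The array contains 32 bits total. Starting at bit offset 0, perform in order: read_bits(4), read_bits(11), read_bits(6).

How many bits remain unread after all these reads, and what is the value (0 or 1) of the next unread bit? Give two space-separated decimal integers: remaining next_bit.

Answer: 11 1

Derivation:
Read 1: bits[0:4] width=4 -> value=11 (bin 1011); offset now 4 = byte 0 bit 4; 28 bits remain
Read 2: bits[4:15] width=11 -> value=442 (bin 00110111010); offset now 15 = byte 1 bit 7; 17 bits remain
Read 3: bits[15:21] width=6 -> value=49 (bin 110001); offset now 21 = byte 2 bit 5; 11 bits remain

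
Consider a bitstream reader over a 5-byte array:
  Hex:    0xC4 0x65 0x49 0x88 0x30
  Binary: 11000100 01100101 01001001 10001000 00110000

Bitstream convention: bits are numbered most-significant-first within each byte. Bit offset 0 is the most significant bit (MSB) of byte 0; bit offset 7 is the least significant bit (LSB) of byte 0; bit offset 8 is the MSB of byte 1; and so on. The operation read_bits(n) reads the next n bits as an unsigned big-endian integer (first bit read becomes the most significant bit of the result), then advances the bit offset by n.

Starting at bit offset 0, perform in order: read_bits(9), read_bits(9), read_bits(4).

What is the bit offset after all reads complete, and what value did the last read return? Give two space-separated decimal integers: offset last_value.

Read 1: bits[0:9] width=9 -> value=392 (bin 110001000); offset now 9 = byte 1 bit 1; 31 bits remain
Read 2: bits[9:18] width=9 -> value=405 (bin 110010101); offset now 18 = byte 2 bit 2; 22 bits remain
Read 3: bits[18:22] width=4 -> value=2 (bin 0010); offset now 22 = byte 2 bit 6; 18 bits remain

Answer: 22 2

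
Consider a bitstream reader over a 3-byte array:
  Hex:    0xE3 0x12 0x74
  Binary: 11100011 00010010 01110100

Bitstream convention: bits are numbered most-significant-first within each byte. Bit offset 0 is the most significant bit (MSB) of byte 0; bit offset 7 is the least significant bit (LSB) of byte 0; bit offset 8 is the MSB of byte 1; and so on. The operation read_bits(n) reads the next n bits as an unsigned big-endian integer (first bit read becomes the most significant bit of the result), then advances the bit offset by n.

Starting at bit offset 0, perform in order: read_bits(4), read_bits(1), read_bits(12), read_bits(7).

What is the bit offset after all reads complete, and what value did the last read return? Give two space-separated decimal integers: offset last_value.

Read 1: bits[0:4] width=4 -> value=14 (bin 1110); offset now 4 = byte 0 bit 4; 20 bits remain
Read 2: bits[4:5] width=1 -> value=0 (bin 0); offset now 5 = byte 0 bit 5; 19 bits remain
Read 3: bits[5:17] width=12 -> value=1572 (bin 011000100100); offset now 17 = byte 2 bit 1; 7 bits remain
Read 4: bits[17:24] width=7 -> value=116 (bin 1110100); offset now 24 = byte 3 bit 0; 0 bits remain

Answer: 24 116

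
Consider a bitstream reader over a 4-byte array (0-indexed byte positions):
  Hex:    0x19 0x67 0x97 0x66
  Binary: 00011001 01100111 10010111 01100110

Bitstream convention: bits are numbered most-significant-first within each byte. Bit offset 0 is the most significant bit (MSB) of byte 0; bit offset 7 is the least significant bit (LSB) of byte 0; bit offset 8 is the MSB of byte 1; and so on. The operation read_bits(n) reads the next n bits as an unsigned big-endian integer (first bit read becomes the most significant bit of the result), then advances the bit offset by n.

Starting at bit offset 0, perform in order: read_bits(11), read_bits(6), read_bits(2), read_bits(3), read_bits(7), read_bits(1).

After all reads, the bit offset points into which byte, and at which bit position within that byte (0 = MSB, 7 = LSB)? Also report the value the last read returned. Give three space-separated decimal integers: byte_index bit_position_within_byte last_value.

Read 1: bits[0:11] width=11 -> value=203 (bin 00011001011); offset now 11 = byte 1 bit 3; 21 bits remain
Read 2: bits[11:17] width=6 -> value=15 (bin 001111); offset now 17 = byte 2 bit 1; 15 bits remain
Read 3: bits[17:19] width=2 -> value=0 (bin 00); offset now 19 = byte 2 bit 3; 13 bits remain
Read 4: bits[19:22] width=3 -> value=5 (bin 101); offset now 22 = byte 2 bit 6; 10 bits remain
Read 5: bits[22:29] width=7 -> value=108 (bin 1101100); offset now 29 = byte 3 bit 5; 3 bits remain
Read 6: bits[29:30] width=1 -> value=1 (bin 1); offset now 30 = byte 3 bit 6; 2 bits remain

Answer: 3 6 1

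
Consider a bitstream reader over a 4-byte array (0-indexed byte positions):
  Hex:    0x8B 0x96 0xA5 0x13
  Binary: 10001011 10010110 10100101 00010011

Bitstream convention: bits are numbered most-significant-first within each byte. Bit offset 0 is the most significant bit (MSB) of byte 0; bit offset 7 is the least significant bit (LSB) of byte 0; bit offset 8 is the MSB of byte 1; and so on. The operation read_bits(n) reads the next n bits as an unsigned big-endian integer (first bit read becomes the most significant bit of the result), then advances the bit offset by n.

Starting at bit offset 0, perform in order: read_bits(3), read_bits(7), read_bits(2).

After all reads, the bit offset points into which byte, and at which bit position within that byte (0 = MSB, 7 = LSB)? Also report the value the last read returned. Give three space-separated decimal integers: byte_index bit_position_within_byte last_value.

Read 1: bits[0:3] width=3 -> value=4 (bin 100); offset now 3 = byte 0 bit 3; 29 bits remain
Read 2: bits[3:10] width=7 -> value=46 (bin 0101110); offset now 10 = byte 1 bit 2; 22 bits remain
Read 3: bits[10:12] width=2 -> value=1 (bin 01); offset now 12 = byte 1 bit 4; 20 bits remain

Answer: 1 4 1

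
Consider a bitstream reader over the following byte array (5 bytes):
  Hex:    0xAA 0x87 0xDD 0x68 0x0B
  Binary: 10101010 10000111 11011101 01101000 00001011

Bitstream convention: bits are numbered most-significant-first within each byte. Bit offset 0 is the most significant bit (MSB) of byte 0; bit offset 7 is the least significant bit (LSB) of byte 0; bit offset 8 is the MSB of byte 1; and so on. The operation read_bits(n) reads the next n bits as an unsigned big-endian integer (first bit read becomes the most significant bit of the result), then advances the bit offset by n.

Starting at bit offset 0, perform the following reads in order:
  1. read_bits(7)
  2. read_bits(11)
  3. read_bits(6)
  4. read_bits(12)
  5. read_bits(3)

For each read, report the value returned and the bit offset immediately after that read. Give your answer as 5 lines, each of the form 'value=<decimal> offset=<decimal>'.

Read 1: bits[0:7] width=7 -> value=85 (bin 1010101); offset now 7 = byte 0 bit 7; 33 bits remain
Read 2: bits[7:18] width=11 -> value=543 (bin 01000011111); offset now 18 = byte 2 bit 2; 22 bits remain
Read 3: bits[18:24] width=6 -> value=29 (bin 011101); offset now 24 = byte 3 bit 0; 16 bits remain
Read 4: bits[24:36] width=12 -> value=1664 (bin 011010000000); offset now 36 = byte 4 bit 4; 4 bits remain
Read 5: bits[36:39] width=3 -> value=5 (bin 101); offset now 39 = byte 4 bit 7; 1 bits remain

Answer: value=85 offset=7
value=543 offset=18
value=29 offset=24
value=1664 offset=36
value=5 offset=39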